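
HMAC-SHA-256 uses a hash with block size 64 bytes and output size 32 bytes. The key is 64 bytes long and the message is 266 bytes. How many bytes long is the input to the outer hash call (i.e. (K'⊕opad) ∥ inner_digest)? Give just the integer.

Key is 64 ≤ 64 bytes, zero-padded: |K'| = 64.
Outer input = (K'⊕opad) ∥ H(inner) → 64 + 32 = 96 bytes.

96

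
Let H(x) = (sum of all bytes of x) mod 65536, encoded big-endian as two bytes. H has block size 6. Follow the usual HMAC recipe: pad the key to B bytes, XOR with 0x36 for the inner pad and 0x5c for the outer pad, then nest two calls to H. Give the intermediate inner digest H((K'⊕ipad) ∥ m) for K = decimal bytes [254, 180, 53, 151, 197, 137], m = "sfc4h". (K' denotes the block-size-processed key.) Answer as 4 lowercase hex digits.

0578

Key decimal bytes [254, 180, 53, 151, 197, 137] = fe b4 35 97 c5 89 is exactly B = 6 bytes: K' = fe b4 35 97 c5 89.
K' ⊕ ipad = c8 82 03 a1 f3 bf.
Inner input = c8 82 03 a1 f3 bf ∥ 73 66 63 34 68.
Inner hash: sum = 200+130+3+161+243+191+115+102+99+52+104 = 1400 → 05 78.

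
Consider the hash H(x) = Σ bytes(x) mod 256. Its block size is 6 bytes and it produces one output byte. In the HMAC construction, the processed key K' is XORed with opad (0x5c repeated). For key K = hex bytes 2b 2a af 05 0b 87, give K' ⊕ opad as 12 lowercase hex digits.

Key hex bytes 2b 2a af 05 0b 87 is exactly B = 6 bytes: K' = 2b 2a af 05 0b 87.
XOR each byte with 0x5c: 2b⊕5c=77, 2a⊕5c=76, af⊕5c=f3, 05⊕5c=59, 0b⊕5c=57, 87⊕5c=db.

7776f35957db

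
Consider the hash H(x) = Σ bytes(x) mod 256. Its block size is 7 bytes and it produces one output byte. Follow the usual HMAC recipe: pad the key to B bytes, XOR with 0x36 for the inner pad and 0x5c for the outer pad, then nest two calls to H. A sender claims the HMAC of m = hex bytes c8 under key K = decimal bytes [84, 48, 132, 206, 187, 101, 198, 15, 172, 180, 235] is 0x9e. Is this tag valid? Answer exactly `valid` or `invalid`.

Key decimal bytes [84, 48, 132, 206, 187, 101, 198, 15, 172, 180, 235] = 54 30 84 ce bb 65 c6 0f ac b4 eb is 11 bytes > B = 7, so hash it first: H(key) = 16, then zero-pad to 7 bytes: K' = 16 00 00 00 00 00 00.
K' ⊕ ipad = 20 36 36 36 36 36 36; K' ⊕ opad = 4a 5c 5c 5c 5c 5c 5c.
Inner hash: sum = 32+54+54+54+54+54+54+200 = 556; mod 256 = 44 → 2c.
Outer hash (recomputed tag): sum = 74+92+92+92+92+92+92+44 = 670; mod 256 = 158 → 9e.
Recomputed tag = 9e; claimed = 9e → match.

valid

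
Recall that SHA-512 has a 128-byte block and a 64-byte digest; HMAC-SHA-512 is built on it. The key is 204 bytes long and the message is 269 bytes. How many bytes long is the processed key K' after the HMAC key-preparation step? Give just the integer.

Key is 204 > 128 bytes, so it is hashed to 64 bytes then zero-padded to 128: |K'| = 128.

128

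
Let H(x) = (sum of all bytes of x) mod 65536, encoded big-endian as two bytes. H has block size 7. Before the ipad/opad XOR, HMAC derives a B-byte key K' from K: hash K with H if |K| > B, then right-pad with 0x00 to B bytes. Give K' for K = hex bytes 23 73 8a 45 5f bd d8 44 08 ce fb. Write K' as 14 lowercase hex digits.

056e0000000000

|K| = 11 > B = 7, so first hash the key.
H(K): sum = 35+115+138+69+95+189+216+68+8+206+251 = 1390 → 05 6e.
Zero-pad H(K) = 05 6e to 7 bytes: K' = 05 6e 00 00 00 00 00.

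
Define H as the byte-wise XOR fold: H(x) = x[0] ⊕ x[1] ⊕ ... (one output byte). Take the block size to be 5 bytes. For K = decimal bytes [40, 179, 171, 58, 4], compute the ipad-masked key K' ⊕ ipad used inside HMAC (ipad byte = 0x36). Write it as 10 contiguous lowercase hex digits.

1e859d0c32

Key decimal bytes [40, 179, 171, 58, 4] = 28 b3 ab 3a 04 is exactly B = 5 bytes: K' = 28 b3 ab 3a 04.
XOR each byte with 0x36: 28⊕36=1e, b3⊕36=85, ab⊕36=9d, 3a⊕36=0c, 04⊕36=32.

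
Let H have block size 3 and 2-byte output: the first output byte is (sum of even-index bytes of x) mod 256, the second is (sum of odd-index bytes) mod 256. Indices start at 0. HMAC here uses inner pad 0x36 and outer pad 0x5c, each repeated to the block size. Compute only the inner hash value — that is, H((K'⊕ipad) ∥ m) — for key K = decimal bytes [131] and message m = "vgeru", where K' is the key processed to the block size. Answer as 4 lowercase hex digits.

Key decimal bytes [131] = 83 is 1 byte ≤ B = 3; zero-pad to 3 bytes: K' = 83 00 00.
K' ⊕ ipad = b5 36 36.
Inner input = b5 36 36 ∥ 76 67 65 72 75.
Inner hash: even-index sum = 452 mod 256 = 196; odd-index sum = 390 mod 256 = 134 → c4 86.

c486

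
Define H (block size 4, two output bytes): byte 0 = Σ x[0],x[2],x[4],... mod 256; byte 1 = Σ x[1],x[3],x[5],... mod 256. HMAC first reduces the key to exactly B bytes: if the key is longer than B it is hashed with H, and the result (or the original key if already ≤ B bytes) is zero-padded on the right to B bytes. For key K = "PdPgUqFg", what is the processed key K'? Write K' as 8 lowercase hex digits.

|K| = 8 > B = 4, so first hash the key.
H(K): even-index sum = 315 mod 256 = 59; odd-index sum = 419 mod 256 = 163 → 3b a3.
Zero-pad H(K) = 3b a3 to 4 bytes: K' = 3b a3 00 00.

3ba30000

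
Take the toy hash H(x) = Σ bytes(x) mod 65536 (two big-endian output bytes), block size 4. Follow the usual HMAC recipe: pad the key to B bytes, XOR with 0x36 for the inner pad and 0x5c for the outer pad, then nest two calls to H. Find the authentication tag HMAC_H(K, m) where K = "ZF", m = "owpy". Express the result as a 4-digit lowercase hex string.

00f2

Key "ZF" = 5a 46 is 2 bytes ≤ B = 4; zero-pad to 4 bytes: K' = 5a 46 00 00.
K' ⊕ ipad = 6c 70 36 36.  K' ⊕ opad = 06 1a 5c 5c.
Inner input = (K'⊕ipad) ∥ m = 6c 70 36 36 ∥ 6f 77 70 79.
Inner hash: sum = 108+112+54+54+111+119+112+121 = 791 → 03 17.
Outer input = (K'⊕opad) ∥ inner = 06 1a 5c 5c ∥ 03 17.
Outer hash (tag): sum = 6+26+92+92+3+23 = 242 → 00 f2.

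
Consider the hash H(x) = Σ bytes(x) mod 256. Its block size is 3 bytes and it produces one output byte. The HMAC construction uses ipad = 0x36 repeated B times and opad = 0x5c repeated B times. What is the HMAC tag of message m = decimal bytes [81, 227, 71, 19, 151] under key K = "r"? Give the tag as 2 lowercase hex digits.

bb

Key "r" = 72 is 1 byte ≤ B = 3; zero-pad to 3 bytes: K' = 72 00 00.
K' ⊕ ipad = 44 36 36.  K' ⊕ opad = 2e 5c 5c.
Inner input = (K'⊕ipad) ∥ m = 44 36 36 ∥ 51 e3 47 13 97.
Inner hash: sum = 68+54+54+81+227+71+19+151 = 725; mod 256 = 213 → d5.
Outer input = (K'⊕opad) ∥ inner = 2e 5c 5c ∥ d5.
Outer hash (tag): sum = 46+92+92+213 = 443; mod 256 = 187 → bb.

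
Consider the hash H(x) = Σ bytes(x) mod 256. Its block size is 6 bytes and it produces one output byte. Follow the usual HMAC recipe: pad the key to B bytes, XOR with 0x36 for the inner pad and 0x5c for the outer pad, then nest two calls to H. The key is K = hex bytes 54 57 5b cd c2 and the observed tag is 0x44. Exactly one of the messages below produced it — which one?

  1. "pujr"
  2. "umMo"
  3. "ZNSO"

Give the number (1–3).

Key hex bytes 54 57 5b cd c2 is 5 bytes ≤ B = 6; zero-pad to 6 bytes: K' = 54 57 5b cd c2 00.
K' ⊕ ipad = 62 61 6d fb f4 36; K' ⊕ opad = 08 0b 07 91 9e 5c.
m1: inner = H(62 61 6d fb f4 36 70 75 6a 72) = 16; tag = H(08 0b 07 91 9e 5c 16) = bb
m2: inner = H(62 61 6d fb f4 36 75 6d 4d 6f) = f3; tag = H(08 0b 07 91 9e 5c f3) = 98
m3: inner = H(62 61 6d fb f4 36 5a 4e 53 4f) = 9f; tag = H(08 0b 07 91 9e 5c 9f) = 44 ← matches

3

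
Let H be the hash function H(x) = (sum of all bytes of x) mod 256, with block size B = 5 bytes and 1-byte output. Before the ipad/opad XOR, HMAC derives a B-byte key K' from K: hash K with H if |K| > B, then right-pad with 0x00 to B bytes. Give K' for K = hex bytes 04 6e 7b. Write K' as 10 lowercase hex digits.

Key hex bytes 04 6e 7b is 3 bytes ≤ B = 5; zero-pad to 5 bytes: K' = 04 6e 7b 00 00.

046e7b0000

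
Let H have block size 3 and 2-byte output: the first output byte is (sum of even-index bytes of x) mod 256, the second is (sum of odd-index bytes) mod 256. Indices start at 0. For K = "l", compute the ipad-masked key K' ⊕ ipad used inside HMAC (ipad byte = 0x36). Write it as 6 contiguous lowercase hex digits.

5a3636

Key "l" = 6c is 1 byte ≤ B = 3; zero-pad to 3 bytes: K' = 6c 00 00.
XOR each byte with 0x36: 6c⊕36=5a, 00⊕36=36, 00⊕36=36.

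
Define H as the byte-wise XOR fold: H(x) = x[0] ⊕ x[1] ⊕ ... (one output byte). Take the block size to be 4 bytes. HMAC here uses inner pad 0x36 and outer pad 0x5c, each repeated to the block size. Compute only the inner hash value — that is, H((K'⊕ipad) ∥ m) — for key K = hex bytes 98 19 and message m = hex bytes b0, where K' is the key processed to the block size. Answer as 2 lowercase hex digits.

Key hex bytes 98 19 is 2 bytes ≤ B = 4; zero-pad to 4 bytes: K' = 98 19 00 00.
K' ⊕ ipad = ae 2f 36 36.
Inner input = ae 2f 36 36 ∥ b0.
Inner hash: XOR ae⊕2f⊕36⊕36⊕b0 = 31.

31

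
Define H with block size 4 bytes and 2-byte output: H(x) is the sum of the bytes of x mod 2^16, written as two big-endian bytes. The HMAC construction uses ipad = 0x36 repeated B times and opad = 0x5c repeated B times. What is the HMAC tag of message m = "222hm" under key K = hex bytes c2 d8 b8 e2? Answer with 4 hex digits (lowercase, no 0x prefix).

Key hex bytes c2 d8 b8 e2 is exactly B = 4 bytes: K' = c2 d8 b8 e2.
K' ⊕ ipad = f4 ee 8e d4.  K' ⊕ opad = 9e 84 e4 be.
Inner input = (K'⊕ipad) ∥ m = f4 ee 8e d4 ∥ 32 32 32 68 6d.
Inner hash: sum = 244+238+142+212+50+50+50+104+109 = 1199 → 04 af.
Outer input = (K'⊕opad) ∥ inner = 9e 84 e4 be ∥ 04 af.
Outer hash (tag): sum = 158+132+228+190+4+175 = 887 → 03 77.

0377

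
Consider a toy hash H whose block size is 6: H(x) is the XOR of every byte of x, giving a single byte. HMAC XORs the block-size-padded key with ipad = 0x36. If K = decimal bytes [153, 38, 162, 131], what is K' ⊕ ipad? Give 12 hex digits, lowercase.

af1094b53636

Key decimal bytes [153, 38, 162, 131] = 99 26 a2 83 is 4 bytes ≤ B = 6; zero-pad to 6 bytes: K' = 99 26 a2 83 00 00.
XOR each byte with 0x36: 99⊕36=af, 26⊕36=10, a2⊕36=94, 83⊕36=b5, 00⊕36=36, 00⊕36=36.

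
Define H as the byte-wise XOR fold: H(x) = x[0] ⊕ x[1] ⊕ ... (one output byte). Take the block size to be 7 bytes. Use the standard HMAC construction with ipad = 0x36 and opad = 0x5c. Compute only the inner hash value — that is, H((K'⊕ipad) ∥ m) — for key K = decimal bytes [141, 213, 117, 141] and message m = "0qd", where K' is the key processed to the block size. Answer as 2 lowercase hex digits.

b3

Key decimal bytes [141, 213, 117, 141] = 8d d5 75 8d is 4 bytes ≤ B = 7; zero-pad to 7 bytes: K' = 8d d5 75 8d 00 00 00.
K' ⊕ ipad = bb e3 43 bb 36 36 36.
Inner input = bb e3 43 bb 36 36 36 ∥ 30 71 64.
Inner hash: XOR bb⊕e3⊕43⊕bb⊕36⊕36⊕36⊕30⊕71⊕64 = b3.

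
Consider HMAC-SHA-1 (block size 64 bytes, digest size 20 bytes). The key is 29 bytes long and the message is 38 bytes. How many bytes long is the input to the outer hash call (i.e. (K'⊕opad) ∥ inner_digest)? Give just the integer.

Key is 29 ≤ 64 bytes, zero-padded: |K'| = 64.
Outer input = (K'⊕opad) ∥ H(inner) → 64 + 20 = 84 bytes.

84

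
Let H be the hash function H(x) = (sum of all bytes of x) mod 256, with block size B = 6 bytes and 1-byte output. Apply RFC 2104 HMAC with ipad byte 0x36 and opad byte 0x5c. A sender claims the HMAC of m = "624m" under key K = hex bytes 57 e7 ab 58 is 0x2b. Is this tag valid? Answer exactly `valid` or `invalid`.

Key hex bytes 57 e7 ab 58 is 4 bytes ≤ B = 6; zero-pad to 6 bytes: K' = 57 e7 ab 58 00 00.
K' ⊕ ipad = 61 d1 9d 6e 36 36; K' ⊕ opad = 0b bb f7 04 5c 5c.
Inner hash: sum = 97+209+157+110+54+54+54+50+52+109 = 946; mod 256 = 178 → b2.
Outer hash (recomputed tag): sum = 11+187+247+4+92+92+178 = 811; mod 256 = 43 → 2b.
Recomputed tag = 2b; claimed = 2b → match.

valid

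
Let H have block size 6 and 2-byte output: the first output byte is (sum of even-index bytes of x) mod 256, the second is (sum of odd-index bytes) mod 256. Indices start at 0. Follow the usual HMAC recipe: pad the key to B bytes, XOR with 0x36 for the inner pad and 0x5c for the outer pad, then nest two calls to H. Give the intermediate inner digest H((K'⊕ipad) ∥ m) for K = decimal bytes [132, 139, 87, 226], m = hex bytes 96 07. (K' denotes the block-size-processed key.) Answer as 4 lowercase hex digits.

Key decimal bytes [132, 139, 87, 226] = 84 8b 57 e2 is 4 bytes ≤ B = 6; zero-pad to 6 bytes: K' = 84 8b 57 e2 00 00.
K' ⊕ ipad = b2 bd 61 d4 36 36.
Inner input = b2 bd 61 d4 36 36 ∥ 96 07.
Inner hash: even-index sum = 479 mod 256 = 223; odd-index sum = 462 mod 256 = 206 → df ce.

dfce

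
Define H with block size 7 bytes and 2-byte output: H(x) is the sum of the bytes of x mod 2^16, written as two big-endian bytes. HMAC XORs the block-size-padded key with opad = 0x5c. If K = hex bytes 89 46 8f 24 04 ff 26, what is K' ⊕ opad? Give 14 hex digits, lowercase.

d51ad37858a37a

Key hex bytes 89 46 8f 24 04 ff 26 is exactly B = 7 bytes: K' = 89 46 8f 24 04 ff 26.
XOR each byte with 0x5c: 89⊕5c=d5, 46⊕5c=1a, 8f⊕5c=d3, 24⊕5c=78, 04⊕5c=58, ff⊕5c=a3, 26⊕5c=7a.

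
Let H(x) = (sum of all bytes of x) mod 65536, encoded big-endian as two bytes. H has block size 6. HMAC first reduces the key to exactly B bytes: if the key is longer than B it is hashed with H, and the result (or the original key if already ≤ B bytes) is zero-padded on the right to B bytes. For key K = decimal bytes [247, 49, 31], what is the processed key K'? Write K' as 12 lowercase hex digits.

Key decimal bytes [247, 49, 31] = f7 31 1f is 3 bytes ≤ B = 6; zero-pad to 6 bytes: K' = f7 31 1f 00 00 00.

f7311f000000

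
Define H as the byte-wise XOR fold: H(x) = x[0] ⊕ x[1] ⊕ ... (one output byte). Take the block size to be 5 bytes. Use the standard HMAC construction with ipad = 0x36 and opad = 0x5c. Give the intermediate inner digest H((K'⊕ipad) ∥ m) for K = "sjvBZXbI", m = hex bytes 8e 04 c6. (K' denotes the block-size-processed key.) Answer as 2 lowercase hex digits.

Key "sjvBZXbI" = 73 6a 76 42 5a 58 62 49 is 8 bytes > B = 5, so hash it first: H(key) = 04, then zero-pad to 5 bytes: K' = 04 00 00 00 00.
K' ⊕ ipad = 32 36 36 36 36.
Inner input = 32 36 36 36 36 ∥ 8e 04 c6.
Inner hash: XOR 32⊕36⊕36⊕36⊕36⊕8e⊕04⊕c6 = 7e.

7e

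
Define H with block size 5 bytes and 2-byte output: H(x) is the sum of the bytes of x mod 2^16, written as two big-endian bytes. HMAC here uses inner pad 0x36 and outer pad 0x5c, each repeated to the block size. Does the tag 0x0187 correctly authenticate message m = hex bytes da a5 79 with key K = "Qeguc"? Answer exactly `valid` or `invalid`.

Key "Qeguc" = 51 65 67 75 63 is exactly B = 5 bytes: K' = 51 65 67 75 63.
K' ⊕ ipad = 67 53 51 43 55; K' ⊕ opad = 0d 39 3b 29 3f.
Inner hash: sum = 103+83+81+67+85+218+165+121 = 923 → 03 9b.
Outer hash (recomputed tag): sum = 13+57+59+41+63+3+155 = 391 → 01 87.
Recomputed tag = 0187; claimed = 0187 → match.

valid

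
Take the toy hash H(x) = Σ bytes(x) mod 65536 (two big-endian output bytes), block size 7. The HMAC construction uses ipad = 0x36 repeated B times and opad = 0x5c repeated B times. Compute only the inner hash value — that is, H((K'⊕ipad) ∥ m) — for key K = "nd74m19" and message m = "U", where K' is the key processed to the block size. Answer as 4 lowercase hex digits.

0173

Key "nd74m19" = 6e 64 37 34 6d 31 39 is exactly B = 7 bytes: K' = 6e 64 37 34 6d 31 39.
K' ⊕ ipad = 58 52 01 02 5b 07 0f.
Inner input = 58 52 01 02 5b 07 0f ∥ 55.
Inner hash: sum = 88+82+1+2+91+7+15+85 = 371 → 01 73.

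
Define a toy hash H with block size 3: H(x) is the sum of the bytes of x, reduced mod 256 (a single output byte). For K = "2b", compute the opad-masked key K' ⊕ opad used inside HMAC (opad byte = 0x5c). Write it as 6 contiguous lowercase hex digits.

Key "2b" = 32 62 is 2 bytes ≤ B = 3; zero-pad to 3 bytes: K' = 32 62 00.
XOR each byte with 0x5c: 32⊕5c=6e, 62⊕5c=3e, 00⊕5c=5c.

6e3e5c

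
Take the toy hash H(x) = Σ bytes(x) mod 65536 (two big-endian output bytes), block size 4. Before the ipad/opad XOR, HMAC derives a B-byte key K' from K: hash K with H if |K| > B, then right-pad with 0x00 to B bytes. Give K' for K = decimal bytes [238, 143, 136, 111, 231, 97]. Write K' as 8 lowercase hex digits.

|K| = 6 > B = 4, so first hash the key.
H(K): sum = 238+143+136+111+231+97 = 956 → 03 bc.
Zero-pad H(K) = 03 bc to 4 bytes: K' = 03 bc 00 00.

03bc0000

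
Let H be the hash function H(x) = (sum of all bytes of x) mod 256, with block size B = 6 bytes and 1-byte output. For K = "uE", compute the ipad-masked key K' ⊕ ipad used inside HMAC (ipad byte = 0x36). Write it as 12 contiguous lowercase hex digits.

437336363636

Key "uE" = 75 45 is 2 bytes ≤ B = 6; zero-pad to 6 bytes: K' = 75 45 00 00 00 00.
XOR each byte with 0x36: 75⊕36=43, 45⊕36=73, 00⊕36=36, 00⊕36=36, 00⊕36=36, 00⊕36=36.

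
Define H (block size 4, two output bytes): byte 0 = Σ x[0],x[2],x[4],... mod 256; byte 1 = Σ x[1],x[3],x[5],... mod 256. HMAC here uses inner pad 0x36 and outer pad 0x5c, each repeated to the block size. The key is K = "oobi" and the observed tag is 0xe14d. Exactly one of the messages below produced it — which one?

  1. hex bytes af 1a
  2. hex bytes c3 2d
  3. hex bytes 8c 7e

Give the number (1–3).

Key "oobi" = 6f 6f 62 69 is exactly B = 4 bytes: K' = 6f 6f 62 69.
K' ⊕ ipad = 59 59 54 5f; K' ⊕ opad = 33 33 3e 35.
m1: inner = H(59 59 54 5f af 1a) = 5c d2; tag = H(33 33 3e 35 5c d2) = cd3a
m2: inner = H(59 59 54 5f c3 2d) = 70 e5; tag = H(33 33 3e 35 70 e5) = e14d ← matches
m3: inner = H(59 59 54 5f 8c 7e) = 39 36; tag = H(33 33 3e 35 39 36) = aa9e

2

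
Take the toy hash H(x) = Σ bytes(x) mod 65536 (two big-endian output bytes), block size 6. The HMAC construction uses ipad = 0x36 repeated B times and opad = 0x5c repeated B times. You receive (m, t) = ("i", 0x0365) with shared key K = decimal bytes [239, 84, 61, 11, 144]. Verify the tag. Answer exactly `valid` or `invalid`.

valid

Key decimal bytes [239, 84, 61, 11, 144] = ef 54 3d 0b 90 is 5 bytes ≤ B = 6; zero-pad to 6 bytes: K' = ef 54 3d 0b 90 00.
K' ⊕ ipad = d9 62 0b 3d a6 36; K' ⊕ opad = b3 08 61 57 cc 5c.
Inner hash: sum = 217+98+11+61+166+54+105 = 712 → 02 c8.
Outer hash (recomputed tag): sum = 179+8+97+87+204+92+2+200 = 869 → 03 65.
Recomputed tag = 0365; claimed = 0365 → match.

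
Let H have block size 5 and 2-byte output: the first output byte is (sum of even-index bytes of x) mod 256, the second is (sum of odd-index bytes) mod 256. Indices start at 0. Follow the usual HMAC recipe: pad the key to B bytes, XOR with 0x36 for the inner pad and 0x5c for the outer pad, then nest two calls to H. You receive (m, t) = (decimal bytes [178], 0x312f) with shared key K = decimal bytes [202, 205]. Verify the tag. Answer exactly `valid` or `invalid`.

invalid

Key decimal bytes [202, 205] = ca cd is 2 bytes ≤ B = 5; zero-pad to 5 bytes: K' = ca cd 00 00 00.
K' ⊕ ipad = fc fb 36 36 36; K' ⊕ opad = 96 91 5c 5c 5c.
Inner hash: even-index sum = 360 mod 256 = 104; odd-index sum = 483 mod 256 = 227 → 68 e3.
Outer hash (recomputed tag): even-index sum = 561 mod 256 = 49; odd-index sum = 341 mod 256 = 85 → 31 55.
Recomputed tag = 3155; claimed = 312f → mismatch.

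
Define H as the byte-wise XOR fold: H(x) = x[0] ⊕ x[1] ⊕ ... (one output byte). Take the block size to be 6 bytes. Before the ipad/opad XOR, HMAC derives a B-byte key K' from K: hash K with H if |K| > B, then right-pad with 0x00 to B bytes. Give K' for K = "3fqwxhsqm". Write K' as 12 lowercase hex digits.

|K| = 9 > B = 6, so first hash the key.
H(K): XOR 33⊕66⊕71⊕77⊕78⊕68⊕73⊕71⊕6d = 2c.
Zero-pad H(K) = 2c to 6 bytes: K' = 2c 00 00 00 00 00.

2c0000000000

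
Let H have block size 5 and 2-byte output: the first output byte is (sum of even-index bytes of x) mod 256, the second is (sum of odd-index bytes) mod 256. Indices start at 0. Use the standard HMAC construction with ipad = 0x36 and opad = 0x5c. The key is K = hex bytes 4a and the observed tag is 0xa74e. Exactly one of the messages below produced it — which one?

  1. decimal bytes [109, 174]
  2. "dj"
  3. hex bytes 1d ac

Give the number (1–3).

Key hex bytes 4a is 1 byte ≤ B = 5; zero-pad to 5 bytes: K' = 4a 00 00 00 00.
K' ⊕ ipad = 7c 36 36 36 36; K' ⊕ opad = 16 5c 5c 5c 5c.
m1: inner = H(7c 36 36 36 36 6d ae) = 96 d9; tag = H(16 5c 5c 5c 5c 96 d9) = a74e ← matches
m2: inner = H(7c 36 36 36 36 64 6a) = 52 d0; tag = H(16 5c 5c 5c 5c 52 d0) = 9e0a
m3: inner = H(7c 36 36 36 36 1d ac) = 94 89; tag = H(16 5c 5c 5c 5c 94 89) = 574c

1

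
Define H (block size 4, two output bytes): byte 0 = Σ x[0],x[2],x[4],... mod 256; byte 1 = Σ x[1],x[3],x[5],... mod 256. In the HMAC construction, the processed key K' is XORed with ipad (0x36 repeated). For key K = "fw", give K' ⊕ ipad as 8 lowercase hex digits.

Key "fw" = 66 77 is 2 bytes ≤ B = 4; zero-pad to 4 bytes: K' = 66 77 00 00.
XOR each byte with 0x36: 66⊕36=50, 77⊕36=41, 00⊕36=36, 00⊕36=36.

50413636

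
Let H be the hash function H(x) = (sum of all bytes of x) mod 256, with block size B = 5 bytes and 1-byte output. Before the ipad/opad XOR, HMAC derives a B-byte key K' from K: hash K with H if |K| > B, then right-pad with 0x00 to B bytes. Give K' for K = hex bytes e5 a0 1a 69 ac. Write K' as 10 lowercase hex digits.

e5a01a69ac

Key hex bytes e5 a0 1a 69 ac is exactly B = 5 bytes: K' = e5 a0 1a 69 ac.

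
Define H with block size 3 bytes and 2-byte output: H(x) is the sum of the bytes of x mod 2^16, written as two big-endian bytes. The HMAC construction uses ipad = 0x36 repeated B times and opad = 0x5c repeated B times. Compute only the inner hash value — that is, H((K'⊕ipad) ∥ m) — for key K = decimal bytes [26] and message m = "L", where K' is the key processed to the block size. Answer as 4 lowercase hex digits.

Key decimal bytes [26] = 1a is 1 byte ≤ B = 3; zero-pad to 3 bytes: K' = 1a 00 00.
K' ⊕ ipad = 2c 36 36.
Inner input = 2c 36 36 ∥ 4c.
Inner hash: sum = 44+54+54+76 = 228 → 00 e4.

00e4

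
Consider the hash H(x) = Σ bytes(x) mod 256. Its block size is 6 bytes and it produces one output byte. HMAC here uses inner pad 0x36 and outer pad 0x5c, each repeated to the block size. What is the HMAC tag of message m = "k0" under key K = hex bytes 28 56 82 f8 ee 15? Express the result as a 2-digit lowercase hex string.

Key hex bytes 28 56 82 f8 ee 15 is exactly B = 6 bytes: K' = 28 56 82 f8 ee 15.
K' ⊕ ipad = 1e 60 b4 ce d8 23.  K' ⊕ opad = 74 0a de a4 b2 49.
Inner input = (K'⊕ipad) ∥ m = 1e 60 b4 ce d8 23 ∥ 6b 30.
Inner hash: sum = 30+96+180+206+216+35+107+48 = 918; mod 256 = 150 → 96.
Outer input = (K'⊕opad) ∥ inner = 74 0a de a4 b2 49 ∥ 96.
Outer hash (tag): sum = 116+10+222+164+178+73+150 = 913; mod 256 = 145 → 91.

91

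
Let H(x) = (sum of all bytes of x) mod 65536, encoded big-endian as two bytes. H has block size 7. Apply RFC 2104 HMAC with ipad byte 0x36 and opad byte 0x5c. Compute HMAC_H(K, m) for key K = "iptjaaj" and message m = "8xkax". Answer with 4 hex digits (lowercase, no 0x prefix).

Key "iptjaaj" = 69 70 74 6a 61 61 6a is exactly B = 7 bytes: K' = 69 70 74 6a 61 61 6a.
K' ⊕ ipad = 5f 46 42 5c 57 57 5c.  K' ⊕ opad = 35 2c 28 36 3d 3d 36.
Inner input = (K'⊕ipad) ∥ m = 5f 46 42 5c 57 57 5c ∥ 38 78 6b 61 78.
Inner hash: sum = 95+70+66+92+87+87+92+56+120+107+97+120 = 1089 → 04 41.
Outer input = (K'⊕opad) ∥ inner = 35 2c 28 36 3d 3d 36 ∥ 04 41.
Outer hash (tag): sum = 53+44+40+54+61+61+54+4+65 = 436 → 01 b4.

01b4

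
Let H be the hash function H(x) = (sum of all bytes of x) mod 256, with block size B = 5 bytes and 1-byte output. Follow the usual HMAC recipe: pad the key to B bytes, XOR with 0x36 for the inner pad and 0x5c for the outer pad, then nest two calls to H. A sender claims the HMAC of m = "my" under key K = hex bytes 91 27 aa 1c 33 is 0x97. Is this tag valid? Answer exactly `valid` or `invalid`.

Key hex bytes 91 27 aa 1c 33 is exactly B = 5 bytes: K' = 91 27 aa 1c 33.
K' ⊕ ipad = a7 11 9c 2a 05; K' ⊕ opad = cd 7b f6 40 6f.
Inner hash: sum = 167+17+156+42+5+109+121 = 617; mod 256 = 105 → 69.
Outer hash (recomputed tag): sum = 205+123+246+64+111+105 = 854; mod 256 = 86 → 56.
Recomputed tag = 56; claimed = 97 → mismatch.

invalid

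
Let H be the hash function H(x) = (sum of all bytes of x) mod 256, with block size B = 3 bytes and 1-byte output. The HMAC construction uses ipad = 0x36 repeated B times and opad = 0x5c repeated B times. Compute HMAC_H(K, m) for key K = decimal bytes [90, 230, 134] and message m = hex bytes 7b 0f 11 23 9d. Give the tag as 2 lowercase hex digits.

e1

Key decimal bytes [90, 230, 134] = 5a e6 86 is exactly B = 3 bytes: K' = 5a e6 86.
K' ⊕ ipad = 6c d0 b0.  K' ⊕ opad = 06 ba da.
Inner input = (K'⊕ipad) ∥ m = 6c d0 b0 ∥ 7b 0f 11 23 9d.
Inner hash: sum = 108+208+176+123+15+17+35+157 = 839; mod 256 = 71 → 47.
Outer input = (K'⊕opad) ∥ inner = 06 ba da ∥ 47.
Outer hash (tag): sum = 6+186+218+71 = 481; mod 256 = 225 → e1.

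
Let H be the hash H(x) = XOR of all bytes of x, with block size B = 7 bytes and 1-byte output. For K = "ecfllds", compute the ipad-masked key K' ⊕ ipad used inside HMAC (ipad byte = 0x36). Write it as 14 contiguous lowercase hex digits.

5355505a5a5245

Key "ecfllds" = 65 63 66 6c 6c 64 73 is exactly B = 7 bytes: K' = 65 63 66 6c 6c 64 73.
XOR each byte with 0x36: 65⊕36=53, 63⊕36=55, 66⊕36=50, 6c⊕36=5a, 6c⊕36=5a, 64⊕36=52, 73⊕36=45.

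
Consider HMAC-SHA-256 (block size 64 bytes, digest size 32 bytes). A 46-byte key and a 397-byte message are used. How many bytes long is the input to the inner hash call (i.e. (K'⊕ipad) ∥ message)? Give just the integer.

461

Key is 46 ≤ 64 bytes, zero-padded: |K'| = 64.
Inner input = (K'⊕ipad) ∥ m → 64 + 397 = 461 bytes.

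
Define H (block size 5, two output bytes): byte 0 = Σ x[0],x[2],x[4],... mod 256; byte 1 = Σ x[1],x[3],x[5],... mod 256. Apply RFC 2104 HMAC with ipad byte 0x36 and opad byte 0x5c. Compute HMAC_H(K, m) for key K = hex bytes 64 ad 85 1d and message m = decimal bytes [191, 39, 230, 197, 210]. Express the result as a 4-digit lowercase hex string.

aa59

Key hex bytes 64 ad 85 1d is 4 bytes ≤ B = 5; zero-pad to 5 bytes: K' = 64 ad 85 1d 00.
K' ⊕ ipad = 52 9b b3 2b 36.  K' ⊕ opad = 38 f1 d9 41 5c.
Inner input = (K'⊕ipad) ∥ m = 52 9b b3 2b 36 ∥ bf 27 e6 c5 d2.
Inner hash: even-index sum = 551 mod 256 = 39; odd-index sum = 829 mod 256 = 61 → 27 3d.
Outer input = (K'⊕opad) ∥ inner = 38 f1 d9 41 5c ∥ 27 3d.
Outer hash (tag): even-index sum = 426 mod 256 = 170; odd-index sum = 345 mod 256 = 89 → aa 59.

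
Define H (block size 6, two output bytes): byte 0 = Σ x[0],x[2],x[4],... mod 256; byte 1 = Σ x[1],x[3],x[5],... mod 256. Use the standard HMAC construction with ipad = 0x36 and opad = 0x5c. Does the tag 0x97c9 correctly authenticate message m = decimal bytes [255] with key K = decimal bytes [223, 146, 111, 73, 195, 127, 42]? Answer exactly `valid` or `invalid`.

invalid

Key decimal bytes [223, 146, 111, 73, 195, 127, 42] = df 92 6f 49 c3 7f 2a is 7 bytes > B = 6, so hash it first: H(key) = 3b 5a, then zero-pad to 6 bytes: K' = 3b 5a 00 00 00 00.
K' ⊕ ipad = 0d 6c 36 36 36 36; K' ⊕ opad = 67 06 5c 5c 5c 5c.
Inner hash: even-index sum = 376 mod 256 = 120; odd-index sum = 216 mod 256 = 216 → 78 d8.
Outer hash (recomputed tag): even-index sum = 407 mod 256 = 151; odd-index sum = 406 mod 256 = 150 → 97 96.
Recomputed tag = 9796; claimed = 97c9 → mismatch.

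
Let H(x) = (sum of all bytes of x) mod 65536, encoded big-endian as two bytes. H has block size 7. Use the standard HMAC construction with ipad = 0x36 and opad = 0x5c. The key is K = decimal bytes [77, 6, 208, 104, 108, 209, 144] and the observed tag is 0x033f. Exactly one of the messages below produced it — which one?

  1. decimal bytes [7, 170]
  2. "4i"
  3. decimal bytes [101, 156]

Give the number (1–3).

1

Key decimal bytes [77, 6, 208, 104, 108, 209, 144] = 4d 06 d0 68 6c d1 90 is exactly B = 7 bytes: K' = 4d 06 d0 68 6c d1 90.
K' ⊕ ipad = 7b 30 e6 5e 5a e7 a6; K' ⊕ opad = 11 5a 8c 34 30 8d cc.
m1: inner = H(7b 30 e6 5e 5a e7 a6 07 aa) = 04 87; tag = H(11 5a 8c 34 30 8d cc 04 87) = 033f ← matches
m2: inner = H(7b 30 e6 5e 5a e7 a6 34 69) = 04 73; tag = H(11 5a 8c 34 30 8d cc 04 73) = 032b
m3: inner = H(7b 30 e6 5e 5a e7 a6 65 9c) = 04 d7; tag = H(11 5a 8c 34 30 8d cc 04 d7) = 038f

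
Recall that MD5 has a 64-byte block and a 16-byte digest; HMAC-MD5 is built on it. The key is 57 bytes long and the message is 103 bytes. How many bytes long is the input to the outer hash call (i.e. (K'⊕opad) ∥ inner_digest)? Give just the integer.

80

Key is 57 ≤ 64 bytes, zero-padded: |K'| = 64.
Outer input = (K'⊕opad) ∥ H(inner) → 64 + 16 = 80 bytes.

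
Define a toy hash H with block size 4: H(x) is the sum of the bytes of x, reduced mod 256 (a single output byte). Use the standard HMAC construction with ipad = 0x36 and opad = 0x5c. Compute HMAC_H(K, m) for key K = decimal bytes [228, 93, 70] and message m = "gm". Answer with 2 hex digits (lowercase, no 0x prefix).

Key decimal bytes [228, 93, 70] = e4 5d 46 is 3 bytes ≤ B = 4; zero-pad to 4 bytes: K' = e4 5d 46 00.
K' ⊕ ipad = d2 6b 70 36.  K' ⊕ opad = b8 01 1a 5c.
Inner input = (K'⊕ipad) ∥ m = d2 6b 70 36 ∥ 67 6d.
Inner hash: sum = 210+107+112+54+103+109 = 695; mod 256 = 183 → b7.
Outer input = (K'⊕opad) ∥ inner = b8 01 1a 5c ∥ b7.
Outer hash (tag): sum = 184+1+26+92+183 = 486; mod 256 = 230 → e6.

e6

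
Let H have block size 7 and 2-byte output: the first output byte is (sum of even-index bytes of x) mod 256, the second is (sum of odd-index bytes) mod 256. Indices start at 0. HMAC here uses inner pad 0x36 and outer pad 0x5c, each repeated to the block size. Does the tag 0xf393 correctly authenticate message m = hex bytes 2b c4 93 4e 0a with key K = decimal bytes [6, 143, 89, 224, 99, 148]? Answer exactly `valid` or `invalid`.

valid

Key decimal bytes [6, 143, 89, 224, 99, 148] = 06 8f 59 e0 63 94 is 6 bytes ≤ B = 7; zero-pad to 7 bytes: K' = 06 8f 59 e0 63 94 00.
K' ⊕ ipad = 30 b9 6f d6 55 a2 36; K' ⊕ opad = 5a d3 05 bc 3f c8 5c.
Inner hash: even-index sum = 572 mod 256 = 60; odd-index sum = 761 mod 256 = 249 → 3c f9.
Outer hash (recomputed tag): even-index sum = 499 mod 256 = 243; odd-index sum = 659 mod 256 = 147 → f3 93.
Recomputed tag = f393; claimed = f393 → match.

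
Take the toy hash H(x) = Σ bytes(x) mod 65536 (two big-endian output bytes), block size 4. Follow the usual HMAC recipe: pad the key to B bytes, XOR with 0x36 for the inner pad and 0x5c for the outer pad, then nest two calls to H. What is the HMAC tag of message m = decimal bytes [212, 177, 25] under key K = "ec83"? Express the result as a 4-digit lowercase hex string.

Key "ec83" = 65 63 38 33 is exactly B = 4 bytes: K' = 65 63 38 33.
K' ⊕ ipad = 53 55 0e 05.  K' ⊕ opad = 39 3f 64 6f.
Inner input = (K'⊕ipad) ∥ m = 53 55 0e 05 ∥ d4 b1 19.
Inner hash: sum = 83+85+14+5+212+177+25 = 601 → 02 59.
Outer input = (K'⊕opad) ∥ inner = 39 3f 64 6f ∥ 02 59.
Outer hash (tag): sum = 57+63+100+111+2+89 = 422 → 01 a6.

01a6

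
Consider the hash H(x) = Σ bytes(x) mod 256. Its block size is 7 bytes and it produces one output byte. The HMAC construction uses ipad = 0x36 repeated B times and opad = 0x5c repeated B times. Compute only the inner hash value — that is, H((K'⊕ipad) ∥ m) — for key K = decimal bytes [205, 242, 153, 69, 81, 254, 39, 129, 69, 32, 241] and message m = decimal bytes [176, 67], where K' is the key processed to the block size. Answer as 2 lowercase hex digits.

13

Key decimal bytes [205, 242, 153, 69, 81, 254, 39, 129, 69, 32, 241] = cd f2 99 45 51 fe 27 81 45 20 f1 is 11 bytes > B = 7, so hash it first: H(key) = ea, then zero-pad to 7 bytes: K' = ea 00 00 00 00 00 00.
K' ⊕ ipad = dc 36 36 36 36 36 36.
Inner input = dc 36 36 36 36 36 36 ∥ b0 43.
Inner hash: sum = 220+54+54+54+54+54+54+176+67 = 787; mod 256 = 19 → 13.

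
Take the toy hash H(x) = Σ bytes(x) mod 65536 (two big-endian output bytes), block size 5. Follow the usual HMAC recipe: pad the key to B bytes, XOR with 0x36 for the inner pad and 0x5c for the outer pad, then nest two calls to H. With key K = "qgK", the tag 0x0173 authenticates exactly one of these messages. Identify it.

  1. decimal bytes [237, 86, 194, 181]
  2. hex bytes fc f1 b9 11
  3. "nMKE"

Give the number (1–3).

Key "qgK" = 71 67 4b is 3 bytes ≤ B = 5; zero-pad to 5 bytes: K' = 71 67 4b 00 00.
K' ⊕ ipad = 47 51 7d 36 36; K' ⊕ opad = 2d 3b 17 5c 5c.
m1: inner = H(47 51 7d 36 36 ed 56 c2 b5) = 04 3b; tag = H(2d 3b 17 5c 5c 04 3b) = 0176
m2: inner = H(47 51 7d 36 36 fc f1 b9 11) = 04 38; tag = H(2d 3b 17 5c 5c 04 38) = 0173 ← matches
m3: inner = H(47 51 7d 36 36 6e 4d 4b 45) = 02 cc; tag = H(2d 3b 17 5c 5c 02 cc) = 0205

2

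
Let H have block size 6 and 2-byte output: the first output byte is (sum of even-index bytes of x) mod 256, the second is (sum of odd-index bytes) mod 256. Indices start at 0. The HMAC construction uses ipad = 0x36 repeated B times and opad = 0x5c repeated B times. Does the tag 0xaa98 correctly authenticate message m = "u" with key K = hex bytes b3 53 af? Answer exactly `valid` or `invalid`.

invalid

Key hex bytes b3 53 af is 3 bytes ≤ B = 6; zero-pad to 6 bytes: K' = b3 53 af 00 00 00.
K' ⊕ ipad = 85 65 99 36 36 36; K' ⊕ opad = ef 0f f3 5c 5c 5c.
Inner hash: even-index sum = 457 mod 256 = 201; odd-index sum = 209 mod 256 = 209 → c9 d1.
Outer hash (recomputed tag): even-index sum = 775 mod 256 = 7; odd-index sum = 408 mod 256 = 152 → 07 98.
Recomputed tag = 0798; claimed = aa98 → mismatch.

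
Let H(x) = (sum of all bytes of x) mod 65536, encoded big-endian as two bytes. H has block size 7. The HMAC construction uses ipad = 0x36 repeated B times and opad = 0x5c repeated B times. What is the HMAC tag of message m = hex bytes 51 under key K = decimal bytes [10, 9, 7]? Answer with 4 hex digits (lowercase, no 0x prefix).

Key decimal bytes [10, 9, 7] = 0a 09 07 is 3 bytes ≤ B = 7; zero-pad to 7 bytes: K' = 0a 09 07 00 00 00 00.
K' ⊕ ipad = 3c 3f 31 36 36 36 36.  K' ⊕ opad = 56 55 5b 5c 5c 5c 5c.
Inner input = (K'⊕ipad) ∥ m = 3c 3f 31 36 36 36 36 ∥ 51.
Inner hash: sum = 60+63+49+54+54+54+54+81 = 469 → 01 d5.
Outer input = (K'⊕opad) ∥ inner = 56 55 5b 5c 5c 5c 5c ∥ 01 d5.
Outer hash (tag): sum = 86+85+91+92+92+92+92+1+213 = 844 → 03 4c.

034c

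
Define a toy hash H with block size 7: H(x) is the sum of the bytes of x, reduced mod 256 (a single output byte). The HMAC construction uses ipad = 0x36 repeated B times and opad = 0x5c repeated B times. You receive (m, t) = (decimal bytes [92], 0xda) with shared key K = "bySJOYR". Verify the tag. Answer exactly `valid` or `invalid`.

valid

Key "bySJOYR" = 62 79 53 4a 4f 59 52 is exactly B = 7 bytes: K' = 62 79 53 4a 4f 59 52.
K' ⊕ ipad = 54 4f 65 7c 79 6f 64; K' ⊕ opad = 3e 25 0f 16 13 05 0e.
Inner hash: sum = 84+79+101+124+121+111+100+92 = 812; mod 256 = 44 → 2c.
Outer hash (recomputed tag): sum = 62+37+15+22+19+5+14+44 = 218 → da.
Recomputed tag = da; claimed = da → match.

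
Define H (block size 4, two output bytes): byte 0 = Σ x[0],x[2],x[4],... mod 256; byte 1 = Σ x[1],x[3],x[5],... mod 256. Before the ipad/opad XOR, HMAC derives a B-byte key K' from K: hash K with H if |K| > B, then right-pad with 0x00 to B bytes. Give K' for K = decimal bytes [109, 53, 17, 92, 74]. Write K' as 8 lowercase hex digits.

|K| = 5 > B = 4, so first hash the key.
H(K): even-index sum = 200 mod 256 = 200; odd-index sum = 145 mod 256 = 145 → c8 91.
Zero-pad H(K) = c8 91 to 4 bytes: K' = c8 91 00 00.

c8910000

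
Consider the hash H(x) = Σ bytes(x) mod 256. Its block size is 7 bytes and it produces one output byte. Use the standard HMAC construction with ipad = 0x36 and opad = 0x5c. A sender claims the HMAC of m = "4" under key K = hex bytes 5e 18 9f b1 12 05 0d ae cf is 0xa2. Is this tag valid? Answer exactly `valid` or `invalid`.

Key hex bytes 5e 18 9f b1 12 05 0d ae cf is 9 bytes > B = 7, so hash it first: H(key) = 67, then zero-pad to 7 bytes: K' = 67 00 00 00 00 00 00.
K' ⊕ ipad = 51 36 36 36 36 36 36; K' ⊕ opad = 3b 5c 5c 5c 5c 5c 5c.
Inner hash: sum = 81+54+54+54+54+54+54+52 = 457; mod 256 = 201 → c9.
Outer hash (recomputed tag): sum = 59+92+92+92+92+92+92+201 = 812; mod 256 = 44 → 2c.
Recomputed tag = 2c; claimed = a2 → mismatch.

invalid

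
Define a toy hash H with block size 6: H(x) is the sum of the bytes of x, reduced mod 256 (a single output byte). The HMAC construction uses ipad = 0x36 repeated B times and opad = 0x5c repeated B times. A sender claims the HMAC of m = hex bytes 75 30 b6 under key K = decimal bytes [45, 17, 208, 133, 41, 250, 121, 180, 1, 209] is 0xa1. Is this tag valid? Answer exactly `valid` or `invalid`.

valid

Key decimal bytes [45, 17, 208, 133, 41, 250, 121, 180, 1, 209] = 2d 11 d0 85 29 fa 79 b4 01 d1 is 10 bytes > B = 6, so hash it first: H(key) = b5, then zero-pad to 6 bytes: K' = b5 00 00 00 00 00.
K' ⊕ ipad = 83 36 36 36 36 36; K' ⊕ opad = e9 5c 5c 5c 5c 5c.
Inner hash: sum = 131+54+54+54+54+54+117+48+182 = 748; mod 256 = 236 → ec.
Outer hash (recomputed tag): sum = 233+92+92+92+92+92+236 = 929; mod 256 = 161 → a1.
Recomputed tag = a1; claimed = a1 → match.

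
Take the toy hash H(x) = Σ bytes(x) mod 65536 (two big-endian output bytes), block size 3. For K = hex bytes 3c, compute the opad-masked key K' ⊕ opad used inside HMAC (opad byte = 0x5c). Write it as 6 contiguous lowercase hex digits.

Key hex bytes 3c is 1 byte ≤ B = 3; zero-pad to 3 bytes: K' = 3c 00 00.
XOR each byte with 0x5c: 3c⊕5c=60, 00⊕5c=5c, 00⊕5c=5c.

605c5c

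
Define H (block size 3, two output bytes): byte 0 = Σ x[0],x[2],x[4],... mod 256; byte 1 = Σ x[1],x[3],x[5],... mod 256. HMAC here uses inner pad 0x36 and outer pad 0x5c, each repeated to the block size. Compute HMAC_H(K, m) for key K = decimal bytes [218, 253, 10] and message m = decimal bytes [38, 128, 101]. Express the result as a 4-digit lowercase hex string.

Key decimal bytes [218, 253, 10] = da fd 0a is exactly B = 3 bytes: K' = da fd 0a.
K' ⊕ ipad = ec cb 3c.  K' ⊕ opad = 86 a1 56.
Inner input = (K'⊕ipad) ∥ m = ec cb 3c ∥ 26 80 65.
Inner hash: even-index sum = 424 mod 256 = 168; odd-index sum = 342 mod 256 = 86 → a8 56.
Outer input = (K'⊕opad) ∥ inner = 86 a1 56 ∥ a8 56.
Outer hash (tag): even-index sum = 306 mod 256 = 50; odd-index sum = 329 mod 256 = 73 → 32 49.

3249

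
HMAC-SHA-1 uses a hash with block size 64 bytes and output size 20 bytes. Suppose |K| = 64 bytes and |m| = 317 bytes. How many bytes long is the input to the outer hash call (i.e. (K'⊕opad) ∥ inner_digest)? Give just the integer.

Key is 64 ≤ 64 bytes, zero-padded: |K'| = 64.
Outer input = (K'⊕opad) ∥ H(inner) → 64 + 20 = 84 bytes.

84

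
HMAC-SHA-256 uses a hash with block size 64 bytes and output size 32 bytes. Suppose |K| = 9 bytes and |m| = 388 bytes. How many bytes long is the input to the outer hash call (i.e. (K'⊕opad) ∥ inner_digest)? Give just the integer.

Key is 9 ≤ 64 bytes, zero-padded: |K'| = 64.
Outer input = (K'⊕opad) ∥ H(inner) → 64 + 32 = 96 bytes.

96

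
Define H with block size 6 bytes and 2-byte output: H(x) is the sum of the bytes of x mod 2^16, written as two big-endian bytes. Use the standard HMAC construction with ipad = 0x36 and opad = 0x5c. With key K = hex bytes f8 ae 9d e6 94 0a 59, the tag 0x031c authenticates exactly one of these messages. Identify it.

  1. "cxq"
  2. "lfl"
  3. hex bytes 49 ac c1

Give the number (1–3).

Key hex bytes f8 ae 9d e6 94 0a 59 is 7 bytes > B = 6, so hash it first: H(key) = 04 20, then zero-pad to 6 bytes: K' = 04 20 00 00 00 00.
K' ⊕ ipad = 32 16 36 36 36 36; K' ⊕ opad = 58 7c 5c 5c 5c 5c.
m1: inner = H(32 16 36 36 36 36 63 78 71) = 02 6c; tag = H(58 7c 5c 5c 5c 5c 02 6c) = 02b2
m2: inner = H(32 16 36 36 36 36 6c 66 6c) = 02 5e; tag = H(58 7c 5c 5c 5c 5c 02 5e) = 02a4
m3: inner = H(32 16 36 36 36 36 49 ac c1) = 02 d6; tag = H(58 7c 5c 5c 5c 5c 02 d6) = 031c ← matches

3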